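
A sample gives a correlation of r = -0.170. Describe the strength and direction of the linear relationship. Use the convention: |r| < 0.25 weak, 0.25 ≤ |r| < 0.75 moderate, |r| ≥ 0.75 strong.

r = -0.170 < 0 so the relationship is negative.
|r| = 0.170, which falls in the weak range.

weak negative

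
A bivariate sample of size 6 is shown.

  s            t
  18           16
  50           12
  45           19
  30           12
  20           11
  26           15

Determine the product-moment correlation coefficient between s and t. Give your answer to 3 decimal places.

0.176

n = 6, Σs = 189, Σt = 85, Σs² = 6825, Σt² = 1251, Σst = 2713
nΣst − ΣsΣt = 16278 − 16065 = 213
nΣs² − (Σs)² = 40950 − 35721 = 5229; nΣt² − (Σt)² = 7506 − 7225 = 281
r = 213 / √(5229 × 281) = 213 / 1212.1671 ≈ 0.176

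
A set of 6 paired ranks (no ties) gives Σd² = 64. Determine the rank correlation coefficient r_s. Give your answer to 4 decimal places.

-0.8286

ρ = 1 − 6Σd² / [n(n²−1)] = 1 − 6×64 / (6×35)
  = 1 − 384/210 = 1 − 1.82857 ≈ -0.8286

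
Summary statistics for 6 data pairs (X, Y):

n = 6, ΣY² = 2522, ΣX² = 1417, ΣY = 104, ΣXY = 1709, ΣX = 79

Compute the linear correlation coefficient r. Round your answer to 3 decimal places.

0.652

r = (nΣXY − ΣXΣY) / √[(nΣX² − (ΣX)²)(nΣY² − (ΣY)²)]
Numerator: 6×1709 − 79×104 = 2038
Denominator: √[(8502 − 6241)(15132 − 10816)] = √[2261 × 4316] = 3123.8560
r = 2038 / 3123.8560 ≈ 0.652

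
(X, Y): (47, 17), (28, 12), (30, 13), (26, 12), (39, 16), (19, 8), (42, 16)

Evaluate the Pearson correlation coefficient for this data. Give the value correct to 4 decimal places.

0.9733

n = 7, ΣX = 231, ΣY = 94, ΣX² = 8215, ΣY² = 1322, ΣXY = 3285
nΣXY − ΣXΣY = 22995 − 21714 = 1281
nΣX² − (ΣX)² = 57505 − 53361 = 4144; nΣY² − (ΣY)² = 9254 − 8836 = 418
r = 1281 / √(4144 × 418) = 1281 / 1316.1277 ≈ 0.9733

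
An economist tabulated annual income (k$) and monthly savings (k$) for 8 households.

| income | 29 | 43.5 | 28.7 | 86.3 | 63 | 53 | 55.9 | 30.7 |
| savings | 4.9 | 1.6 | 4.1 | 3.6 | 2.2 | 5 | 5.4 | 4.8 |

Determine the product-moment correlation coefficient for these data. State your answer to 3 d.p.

-0.245

n = 8, Σx = 390.1, Σy = 31.6, Σx² = 21849.93, Σy² = 138.38, Σxy = 1492.87
nΣxy − ΣxΣy = 11942.96 − 12327.16 = -384.2
nΣx² − (Σx)² = 174799.44 − 152178.01 = 22621.43; nΣy² − (Σy)² = 1107.04 − 998.56 = 108.48
r = -384.2 / √(22621.43 × 108.48) = -384.2 / 1566.5161 ≈ -0.245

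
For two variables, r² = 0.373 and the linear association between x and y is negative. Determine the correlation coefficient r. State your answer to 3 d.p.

-0.611

|r| = √0.373 = 0.611
The association is negative, so r = −0.611.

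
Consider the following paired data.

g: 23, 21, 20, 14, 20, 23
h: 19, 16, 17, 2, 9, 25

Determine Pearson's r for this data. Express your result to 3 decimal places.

n = 6, Σg = 121, Σh = 88, Σg² = 2495, Σh² = 1616, Σgh = 1896
nΣgh − ΣgΣh = 11376 − 10648 = 728
nΣg² − (Σg)² = 14970 − 14641 = 329; nΣh² − (Σh)² = 9696 − 7744 = 1952
r = 728 / √(329 × 1952) = 728 / 801.3788 ≈ 0.908

0.908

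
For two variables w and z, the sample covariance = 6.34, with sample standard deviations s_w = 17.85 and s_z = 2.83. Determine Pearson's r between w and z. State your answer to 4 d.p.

0.1255

r = Cov(w,z) / (s_w · s_z) = 6.34 / (17.85 × 2.83)
  = 6.34 / 50.5155 ≈ 0.1255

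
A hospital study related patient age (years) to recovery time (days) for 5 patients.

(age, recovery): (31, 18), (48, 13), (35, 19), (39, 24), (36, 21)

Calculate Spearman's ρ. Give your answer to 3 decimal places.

0.000

Rank age: 1, 5, 2, 4, 3
Rank recovery: 2, 1, 3, 5, 4
d = rank(age) − rank(recovery): -1, 4, -1, -1, -1; Σd² = 20
ρ = 1 − 6Σd² / [n(n²−1)] = 1 − 6×20 / (5×24) = 1 − 120/120 ≈ 0.000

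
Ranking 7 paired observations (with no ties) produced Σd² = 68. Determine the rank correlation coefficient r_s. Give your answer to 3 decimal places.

-0.214

ρ = 1 − 6Σd² / [n(n²−1)] = 1 − 6×68 / (7×48)
  = 1 − 408/336 = 1 − 1.2143 ≈ -0.214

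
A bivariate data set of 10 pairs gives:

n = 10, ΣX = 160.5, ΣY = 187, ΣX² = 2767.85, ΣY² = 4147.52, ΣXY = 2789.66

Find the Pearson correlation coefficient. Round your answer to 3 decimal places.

-0.599

r = (nΣXY − ΣXΣY) / √[(nΣX² − (ΣX)²)(nΣY² − (ΣY)²)]
Numerator: 10×2789.66 − 160.5×187 = -2116.9
Denominator: √[(27678.5 − 25760.25)(41475.2 − 34969)] = √[1918.25 × 6506.2] = 3532.7777
r = -2116.9 / 3532.7777 ≈ -0.599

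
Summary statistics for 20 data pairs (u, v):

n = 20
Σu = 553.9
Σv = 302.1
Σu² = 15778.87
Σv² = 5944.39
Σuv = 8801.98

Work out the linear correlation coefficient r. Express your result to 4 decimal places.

0.5593

r = (nΣuv − ΣuΣv) / √[(nΣu² − (Σu)²)(nΣv² − (Σv)²)]
Numerator: 20×8801.98 − 553.9×302.1 = 8706.41
Denominator: √[(315577.4 − 306805.21)(118887.8 − 91264.41)] = √[8772.19 × 27623.39] = 15566.5547
r = 8706.41 / 15566.5547 ≈ 0.5593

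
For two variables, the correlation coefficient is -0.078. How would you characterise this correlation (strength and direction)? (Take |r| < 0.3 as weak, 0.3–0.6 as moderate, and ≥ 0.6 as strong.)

weak negative

r = -0.078 < 0 so the relationship is negative.
|r| = 0.078, which falls in the weak range.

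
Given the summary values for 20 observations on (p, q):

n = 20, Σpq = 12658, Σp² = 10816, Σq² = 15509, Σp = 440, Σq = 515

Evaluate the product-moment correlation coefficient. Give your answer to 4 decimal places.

0.8311

r = (nΣpq − ΣpΣq) / √[(nΣp² − (Σp)²)(nΣq² − (Σq)²)]
Numerator: 20×12658 − 440×515 = 26560
Denominator: √[(216320 − 193600)(310180 − 265225)] = √[22720 × 44955] = 31958.9987
r = 26560 / 31958.9987 ≈ 0.8311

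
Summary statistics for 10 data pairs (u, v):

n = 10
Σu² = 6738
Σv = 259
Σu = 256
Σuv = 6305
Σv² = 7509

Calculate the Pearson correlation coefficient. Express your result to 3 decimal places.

r = (nΣuv − ΣuΣv) / √[(nΣu² − (Σu)²)(nΣv² − (Σv)²)]
Numerator: 10×6305 − 256×259 = -3254
Denominator: √[(67380 − 65536)(75090 − 67081)] = √[1844 × 8009] = 3842.9931
r = -3254 / 3842.9931 ≈ -0.847

-0.847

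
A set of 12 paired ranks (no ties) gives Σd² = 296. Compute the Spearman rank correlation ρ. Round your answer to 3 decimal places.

-0.035

ρ = 1 − 6Σd² / [n(n²−1)] = 1 − 6×296 / (12×143)
  = 1 − 1776/1716 = 1 − 1.0350 ≈ -0.035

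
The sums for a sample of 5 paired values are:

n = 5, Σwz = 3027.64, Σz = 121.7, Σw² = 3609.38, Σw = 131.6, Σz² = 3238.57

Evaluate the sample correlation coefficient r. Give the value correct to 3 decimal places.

r = (nΣwz − ΣwΣz) / √[(nΣw² − (Σw)²)(nΣz² − (Σz)²)]
Numerator: 5×3027.64 − 131.6×121.7 = -877.52
Denominator: √[(18046.9 − 17318.56)(16192.85 − 14810.89)] = √[728.34 × 1381.96] = 1003.2630
r = -877.52 / 1003.2630 ≈ -0.875

-0.875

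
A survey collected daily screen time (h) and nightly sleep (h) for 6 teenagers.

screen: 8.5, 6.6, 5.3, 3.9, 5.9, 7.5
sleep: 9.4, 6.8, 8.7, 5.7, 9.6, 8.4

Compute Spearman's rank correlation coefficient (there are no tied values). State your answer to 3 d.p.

0.371

Rank screen: 6, 4, 2, 1, 3, 5
Rank sleep: 5, 2, 4, 1, 6, 3
d = rank(screen) − rank(sleep): 1, 2, -2, 0, -3, 2; Σd² = 22
ρ = 1 − 6Σd² / [n(n²−1)] = 1 − 6×22 / (6×35) = 1 − 132/210 ≈ 0.371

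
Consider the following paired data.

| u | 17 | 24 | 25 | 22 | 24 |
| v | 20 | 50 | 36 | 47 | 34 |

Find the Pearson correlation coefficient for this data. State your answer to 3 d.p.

n = 5, Σu = 112, Σv = 187, Σu² = 2550, Σv² = 7561, Σuv = 4290
nΣuv − ΣuΣv = 21450 − 20944 = 506
nΣu² − (Σu)² = 12750 − 12544 = 206; nΣv² − (Σv)² = 37805 − 34969 = 2836
r = 506 / √(206 × 2836) = 506 / 764.3402 ≈ 0.662

0.662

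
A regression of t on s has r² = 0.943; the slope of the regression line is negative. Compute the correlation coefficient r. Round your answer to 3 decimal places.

|r| = √0.943 = 0.971
The association is negative, so r = −0.971.

-0.971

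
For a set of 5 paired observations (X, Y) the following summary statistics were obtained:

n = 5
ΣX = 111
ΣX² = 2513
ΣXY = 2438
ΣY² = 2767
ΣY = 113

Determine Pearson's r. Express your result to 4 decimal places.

-0.6922

r = (nΣXY − ΣXΣY) / √[(nΣX² − (ΣX)²)(nΣY² − (ΣY)²)]
Numerator: 5×2438 − 111×113 = -353
Denominator: √[(12565 − 12321)(13835 − 12769)] = √[244 × 1066] = 510.0039
r = -353 / 510.0039 ≈ -0.6922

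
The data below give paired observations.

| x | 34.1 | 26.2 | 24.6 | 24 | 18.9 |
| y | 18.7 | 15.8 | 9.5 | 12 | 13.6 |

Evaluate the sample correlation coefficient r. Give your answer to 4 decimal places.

n = 5, Σx = 127.8, Σy = 69.6, Σx² = 3387.62, Σy² = 1018.54, Σxy = 1830.37
nΣxy − ΣxΣy = 9151.85 − 8894.88 = 256.97
nΣx² − (Σx)² = 16938.1 − 16332.84 = 605.26; nΣy² − (Σy)² = 5092.7 − 4844.16 = 248.54
r = 256.97 / √(605.26 × 248.54) = 256.97 / 387.8548 ≈ 0.6625

0.6625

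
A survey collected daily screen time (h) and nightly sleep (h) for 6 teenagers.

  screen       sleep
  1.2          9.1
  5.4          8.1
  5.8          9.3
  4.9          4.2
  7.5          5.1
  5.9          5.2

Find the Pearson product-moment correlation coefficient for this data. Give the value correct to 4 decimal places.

n = 6, Σx = 30.7, Σy = 41, Σx² = 179.31, Σy² = 305.6, Σxy = 198.11
nΣxy − ΣxΣy = 1188.66 − 1258.7 = -70.04
nΣx² − (Σx)² = 1075.86 − 942.49 = 133.37; nΣy² − (Σy)² = 1833.6 − 1681 = 152.6
r = -70.04 / √(133.37 × 152.6) = -70.04 / 142.6614 ≈ -0.4910

-0.4910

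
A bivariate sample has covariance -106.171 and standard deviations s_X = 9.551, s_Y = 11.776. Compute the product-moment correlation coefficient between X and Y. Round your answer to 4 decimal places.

r = Cov(X,Y) / (s_X · s_Y) = -106.171 / (9.551 × 11.776)
  = -106.171 / 112.4726 ≈ -0.9440

-0.9440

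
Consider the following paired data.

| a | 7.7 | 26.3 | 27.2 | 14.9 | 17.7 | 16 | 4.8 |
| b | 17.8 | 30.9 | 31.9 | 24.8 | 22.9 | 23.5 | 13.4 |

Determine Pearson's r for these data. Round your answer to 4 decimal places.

0.9788

n = 7, Σa = 114.6, Σb = 165.2, Σa² = 2305.16, Σb² = 4160.52, Σab = 3032.58
nΣab − ΣaΣb = 21228.06 − 18931.92 = 2296.14
nΣa² − (Σa)² = 16136.12 − 13133.16 = 3002.96; nΣb² − (Σb)² = 29123.64 − 27291.04 = 1832.6
r = 2296.14 / √(3002.96 × 1832.6) = 2296.14 / 2345.8952 ≈ 0.9788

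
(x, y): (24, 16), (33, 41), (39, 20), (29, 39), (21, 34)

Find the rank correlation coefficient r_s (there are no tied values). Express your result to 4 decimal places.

0.2000

Rank x: 2, 4, 5, 3, 1
Rank y: 1, 5, 2, 4, 3
d = rank(x) − rank(y): 1, -1, 3, -1, -2; Σd² = 16
ρ = 1 − 6Σd² / [n(n²−1)] = 1 − 6×16 / (5×24) = 1 − 96/120 ≈ 0.2000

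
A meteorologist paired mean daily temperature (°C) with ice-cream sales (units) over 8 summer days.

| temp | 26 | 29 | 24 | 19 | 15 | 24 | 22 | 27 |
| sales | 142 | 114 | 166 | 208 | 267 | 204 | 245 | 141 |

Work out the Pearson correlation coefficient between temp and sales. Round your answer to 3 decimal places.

-0.901

n = 8, Σx = 186, Σy = 1487, Σx² = 4468, Σy² = 296791, Σxy = 33032
nΣxy − ΣxΣy = 264256 − 276582 = -12326
nΣx² − (Σx)² = 35744 − 34596 = 1148; nΣy² − (Σy)² = 2374328 − 2211169 = 163159
r = -12326 / √(1148 × 163159) = -12326 / 13685.9977 ≈ -0.901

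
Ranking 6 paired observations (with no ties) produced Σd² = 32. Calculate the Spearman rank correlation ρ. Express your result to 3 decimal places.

ρ = 1 − 6Σd² / [n(n²−1)] = 1 − 6×32 / (6×35)
  = 1 − 192/210 = 1 − 0.9143 ≈ 0.086

0.086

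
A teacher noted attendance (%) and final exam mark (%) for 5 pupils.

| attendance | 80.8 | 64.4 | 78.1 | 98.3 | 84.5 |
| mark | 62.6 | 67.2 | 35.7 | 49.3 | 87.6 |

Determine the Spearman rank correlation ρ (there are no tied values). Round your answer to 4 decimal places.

0.0000

Rank attendance: 3, 1, 2, 5, 4
Rank mark: 3, 4, 1, 2, 5
d = rank(attendance) − rank(mark): 0, -3, 1, 3, -1; Σd² = 20
ρ = 1 − 6Σd² / [n(n²−1)] = 1 − 6×20 / (5×24) = 1 − 120/120 ≈ 0.0000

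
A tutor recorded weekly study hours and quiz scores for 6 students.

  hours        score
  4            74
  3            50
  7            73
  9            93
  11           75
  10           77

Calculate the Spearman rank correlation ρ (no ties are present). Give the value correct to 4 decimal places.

Rank hours: 2, 1, 3, 4, 6, 5
Rank score: 3, 1, 2, 6, 4, 5
d = rank(hours) − rank(score): -1, 0, 1, -2, 2, 0; Σd² = 10
ρ = 1 − 6Σd² / [n(n²−1)] = 1 − 6×10 / (6×35) = 1 − 60/210 ≈ 0.7143

0.7143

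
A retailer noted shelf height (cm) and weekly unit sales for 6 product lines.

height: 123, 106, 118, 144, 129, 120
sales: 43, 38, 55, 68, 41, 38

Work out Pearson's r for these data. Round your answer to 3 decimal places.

n = 6, Σx = 740, Σy = 283, Σx² = 92066, Σy² = 14067, Σxy = 35448
nΣxy − ΣxΣy = 212688 − 209420 = 3268
nΣx² − (Σx)² = 552396 − 547600 = 4796; nΣy² − (Σy)² = 84402 − 80089 = 4313
r = 3268 / √(4796 × 4313) = 3268 / 4548.0928 ≈ 0.719

0.719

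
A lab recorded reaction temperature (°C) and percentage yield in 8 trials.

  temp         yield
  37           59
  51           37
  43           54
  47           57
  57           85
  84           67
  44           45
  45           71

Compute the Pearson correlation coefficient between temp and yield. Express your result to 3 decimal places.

n = 8, Σx = 408, Σy = 475, Σx² = 22294, Σy² = 29795, Σxy = 24719
nΣxy − ΣxΣy = 197752 − 193800 = 3952
nΣx² − (Σx)² = 178352 − 166464 = 11888; nΣy² − (Σy)² = 238360 − 225625 = 12735
r = 3952 / √(11888 × 12735) = 3952 / 12304.2139 ≈ 0.321

0.321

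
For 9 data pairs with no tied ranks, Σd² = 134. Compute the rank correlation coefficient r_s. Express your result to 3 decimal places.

ρ = 1 − 6Σd² / [n(n²−1)] = 1 − 6×134 / (9×80)
  = 1 − 804/720 = 1 − 1.1167 ≈ -0.117

-0.117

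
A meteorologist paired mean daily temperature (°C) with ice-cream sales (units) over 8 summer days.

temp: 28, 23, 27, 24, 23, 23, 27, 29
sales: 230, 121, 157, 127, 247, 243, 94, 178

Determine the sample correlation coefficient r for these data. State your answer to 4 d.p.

-0.1370

n = 8, Σx = 204, Σy = 1397, Σx² = 5246, Σy² = 268897, Σxy = 35480
nΣxy − ΣxΣy = 283840 − 284988 = -1148
nΣx² − (Σx)² = 41968 − 41616 = 352; nΣy² − (Σy)² = 2151176 − 1951609 = 199567
r = -1148 / √(352 × 199567) = -1148 / 8381.3832 ≈ -0.1370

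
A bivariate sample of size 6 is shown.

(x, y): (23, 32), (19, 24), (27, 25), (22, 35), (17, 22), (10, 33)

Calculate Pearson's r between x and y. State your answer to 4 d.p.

-0.1375

n = 6, Σx = 118, Σy = 171, Σx² = 2492, Σy² = 5023, Σxy = 3341
nΣxy − ΣxΣy = 20046 − 20178 = -132
nΣx² − (Σx)² = 14952 − 13924 = 1028; nΣy² − (Σy)² = 30138 − 29241 = 897
r = -132 / √(1028 × 897) = -132 / 960.2687 ≈ -0.1375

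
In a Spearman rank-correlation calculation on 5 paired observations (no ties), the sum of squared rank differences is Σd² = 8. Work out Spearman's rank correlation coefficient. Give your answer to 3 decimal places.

ρ = 1 − 6Σd² / [n(n²−1)] = 1 − 6×8 / (5×24)
  = 1 − 48/120 = 1 − 0.4000 ≈ 0.600

0.600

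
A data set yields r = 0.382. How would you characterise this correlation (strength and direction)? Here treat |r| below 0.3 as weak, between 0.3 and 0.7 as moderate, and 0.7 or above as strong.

r = 0.382 > 0 so the relationship is positive.
|r| = 0.382, which falls in the moderate range.

moderate positive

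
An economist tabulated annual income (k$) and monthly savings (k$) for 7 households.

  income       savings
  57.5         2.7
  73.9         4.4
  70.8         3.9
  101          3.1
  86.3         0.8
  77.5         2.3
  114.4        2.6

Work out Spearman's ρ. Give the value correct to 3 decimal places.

-0.393

Rank income: 1, 3, 2, 6, 5, 4, 7
Rank savings: 4, 7, 6, 5, 1, 2, 3
d = rank(income) − rank(savings): -3, -4, -4, 1, 4, 2, 4; Σd² = 78
ρ = 1 − 6Σd² / [n(n²−1)] = 1 − 6×78 / (7×48) = 1 − 468/336 ≈ -0.393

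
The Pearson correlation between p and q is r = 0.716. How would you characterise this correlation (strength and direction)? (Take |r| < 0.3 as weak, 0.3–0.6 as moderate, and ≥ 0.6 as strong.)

strong positive

r = 0.716 > 0 so the relationship is positive.
|r| = 0.716, which falls in the strong range.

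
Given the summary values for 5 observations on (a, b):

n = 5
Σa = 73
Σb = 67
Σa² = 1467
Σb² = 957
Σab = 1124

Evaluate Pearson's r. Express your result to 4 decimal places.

r = (nΣab − ΣaΣb) / √[(nΣa² − (Σa)²)(nΣb² − (Σb)²)]
Numerator: 5×1124 − 73×67 = 729
Denominator: √[(7335 − 5329)(4785 − 4489)] = √[2006 × 296] = 770.5686
r = 729 / 770.5686 ≈ 0.9461

0.9461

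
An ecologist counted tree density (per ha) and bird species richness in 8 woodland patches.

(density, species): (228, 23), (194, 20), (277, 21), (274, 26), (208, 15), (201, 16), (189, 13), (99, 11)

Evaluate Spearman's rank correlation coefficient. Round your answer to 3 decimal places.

Rank density: 6, 3, 8, 7, 5, 4, 2, 1
Rank species: 7, 5, 6, 8, 3, 4, 2, 1
d = rank(density) − rank(species): -1, -2, 2, -1, 2, 0, 0, 0; Σd² = 14
ρ = 1 − 6Σd² / [n(n²−1)] = 1 − 6×14 / (8×63) = 1 − 84/504 ≈ 0.833

0.833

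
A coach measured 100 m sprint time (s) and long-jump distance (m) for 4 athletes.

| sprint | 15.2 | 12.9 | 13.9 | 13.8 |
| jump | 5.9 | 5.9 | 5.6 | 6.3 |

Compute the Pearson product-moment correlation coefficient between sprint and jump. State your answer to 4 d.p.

n = 4, Σx = 55.8, Σy = 23.7, Σx² = 781.1, Σy² = 140.67, Σxy = 330.57
nΣxy − ΣxΣy = 1322.28 − 1322.46 = -0.18
nΣx² − (Σx)² = 3124.4 − 3113.64 = 10.76; nΣy² − (Σy)² = 562.68 − 561.69 = 0.99
r = -0.18 / √(10.76 × 0.99) = -0.18 / 3.2638 ≈ -0.0552

-0.0552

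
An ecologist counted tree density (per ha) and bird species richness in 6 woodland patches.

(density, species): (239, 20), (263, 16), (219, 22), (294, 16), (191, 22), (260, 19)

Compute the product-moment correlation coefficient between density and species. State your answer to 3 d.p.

-0.907

n = 6, Σx = 1466, Σy = 115, Σx² = 364768, Σy² = 2241, Σxy = 27652
nΣxy − ΣxΣy = 165912 − 168590 = -2678
nΣx² − (Σx)² = 2188608 − 2149156 = 39452; nΣy² − (Σy)² = 13446 − 13225 = 221
r = -2678 / √(39452 × 221) = -2678 / 2952.7770 ≈ -0.907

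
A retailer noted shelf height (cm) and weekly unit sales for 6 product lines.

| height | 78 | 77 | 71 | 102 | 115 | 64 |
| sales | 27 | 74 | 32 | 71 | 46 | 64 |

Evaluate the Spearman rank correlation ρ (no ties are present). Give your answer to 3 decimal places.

Rank height: 4, 3, 2, 5, 6, 1
Rank sales: 1, 6, 2, 5, 3, 4
d = rank(height) − rank(sales): 3, -3, 0, 0, 3, -3; Σd² = 36
ρ = 1 − 6Σd² / [n(n²−1)] = 1 − 6×36 / (6×35) = 1 − 216/210 ≈ -0.029

-0.029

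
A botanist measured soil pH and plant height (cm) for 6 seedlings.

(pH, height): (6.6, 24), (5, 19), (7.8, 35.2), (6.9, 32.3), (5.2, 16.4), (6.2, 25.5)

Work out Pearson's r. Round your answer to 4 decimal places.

0.9456

n = 6, Σx = 37.7, Σy = 152.4, Σx² = 242.49, Σy² = 4138.54, Σxy = 994.21
nΣxy − ΣxΣy = 5965.26 − 5745.48 = 219.78
nΣx² − (Σx)² = 1454.94 − 1421.29 = 33.65; nΣy² − (Σy)² = 24831.24 − 23225.76 = 1605.48
r = 219.78 / √(33.65 × 1605.48) = 219.78 / 232.4315 ≈ 0.9456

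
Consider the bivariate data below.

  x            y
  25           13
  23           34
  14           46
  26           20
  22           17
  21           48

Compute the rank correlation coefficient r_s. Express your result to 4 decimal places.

Rank x: 5, 4, 1, 6, 3, 2
Rank y: 1, 4, 5, 3, 2, 6
d = rank(x) − rank(y): 4, 0, -4, 3, 1, -4; Σd² = 58
ρ = 1 − 6Σd² / [n(n²−1)] = 1 − 6×58 / (6×35) = 1 − 348/210 ≈ -0.6571

-0.6571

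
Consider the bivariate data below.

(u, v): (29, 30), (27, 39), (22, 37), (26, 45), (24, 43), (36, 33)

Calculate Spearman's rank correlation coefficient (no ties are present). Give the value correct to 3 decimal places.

Rank u: 5, 4, 1, 3, 2, 6
Rank v: 1, 4, 3, 6, 5, 2
d = rank(u) − rank(v): 4, 0, -2, -3, -3, 4; Σd² = 54
ρ = 1 − 6Σd² / [n(n²−1)] = 1 − 6×54 / (6×35) = 1 − 324/210 ≈ -0.543

-0.543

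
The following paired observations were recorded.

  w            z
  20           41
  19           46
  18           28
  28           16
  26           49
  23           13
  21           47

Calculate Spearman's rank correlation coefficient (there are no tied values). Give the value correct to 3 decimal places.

Rank w: 3, 2, 1, 7, 6, 5, 4
Rank z: 4, 5, 3, 2, 7, 1, 6
d = rank(w) − rank(z): -1, -3, -2, 5, -1, 4, -2; Σd² = 60
ρ = 1 − 6Σd² / [n(n²−1)] = 1 − 6×60 / (7×48) = 1 − 360/336 ≈ -0.071

-0.071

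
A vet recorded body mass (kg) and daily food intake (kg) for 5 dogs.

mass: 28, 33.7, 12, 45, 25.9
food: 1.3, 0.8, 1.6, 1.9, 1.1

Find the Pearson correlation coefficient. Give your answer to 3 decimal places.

0.135

n = 5, Σx = 144.6, Σy = 6.7, Σx² = 4759.5, Σy² = 9.71, Σxy = 196.55
nΣxy − ΣxΣy = 982.75 − 968.82 = 13.93
nΣx² − (Σx)² = 23797.5 − 20909.16 = 2888.34; nΣy² − (Σy)² = 48.55 − 44.89 = 3.66
r = 13.93 / √(2888.34 × 3.66) = 13.93 / 102.8169 ≈ 0.135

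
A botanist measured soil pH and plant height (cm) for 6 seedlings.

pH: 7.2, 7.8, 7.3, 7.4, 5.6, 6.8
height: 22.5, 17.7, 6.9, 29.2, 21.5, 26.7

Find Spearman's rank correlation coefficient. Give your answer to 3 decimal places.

Rank pH: 3, 6, 4, 5, 1, 2
Rank height: 4, 2, 1, 6, 3, 5
d = rank(pH) − rank(height): -1, 4, 3, -1, -2, -3; Σd² = 40
ρ = 1 − 6Σd² / [n(n²−1)] = 1 − 6×40 / (6×35) = 1 − 240/210 ≈ -0.143

-0.143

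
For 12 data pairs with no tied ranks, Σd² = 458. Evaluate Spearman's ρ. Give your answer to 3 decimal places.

ρ = 1 − 6Σd² / [n(n²−1)] = 1 − 6×458 / (12×143)
  = 1 − 2748/1716 = 1 − 1.6014 ≈ -0.601

-0.601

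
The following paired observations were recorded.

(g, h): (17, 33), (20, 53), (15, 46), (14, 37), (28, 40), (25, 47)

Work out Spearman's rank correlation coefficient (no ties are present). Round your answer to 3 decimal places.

Rank g: 3, 4, 2, 1, 6, 5
Rank h: 1, 6, 4, 2, 3, 5
d = rank(g) − rank(h): 2, -2, -2, -1, 3, 0; Σd² = 22
ρ = 1 − 6Σd² / [n(n²−1)] = 1 − 6×22 / (6×35) = 1 − 132/210 ≈ 0.371

0.371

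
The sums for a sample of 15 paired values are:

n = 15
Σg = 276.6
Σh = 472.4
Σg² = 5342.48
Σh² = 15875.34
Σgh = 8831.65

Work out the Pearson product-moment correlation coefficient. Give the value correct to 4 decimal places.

r = (nΣgh − ΣgΣh) / √[(nΣg² − (Σg)²)(nΣh² − (Σh)²)]
Numerator: 15×8831.65 − 276.6×472.4 = 1808.91
Denominator: √[(80137.2 − 76507.56)(238130.1 − 223161.76)] = √[3629.64 × 14968.34] = 7370.8674
r = 1808.91 / 7370.8674 ≈ 0.2454

0.2454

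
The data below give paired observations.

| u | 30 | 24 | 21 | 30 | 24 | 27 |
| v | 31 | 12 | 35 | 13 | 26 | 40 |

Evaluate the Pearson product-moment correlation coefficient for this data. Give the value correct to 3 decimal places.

n = 6, Σu = 156, Σv = 157, Σu² = 4122, Σv² = 4775, Σuv = 4047
nΣuv − ΣuΣv = 24282 − 24492 = -210
nΣu² − (Σu)² = 24732 − 24336 = 396; nΣv² − (Σv)² = 28650 − 24649 = 4001
r = -210 / √(396 × 4001) = -210 / 1258.7279 ≈ -0.167

-0.167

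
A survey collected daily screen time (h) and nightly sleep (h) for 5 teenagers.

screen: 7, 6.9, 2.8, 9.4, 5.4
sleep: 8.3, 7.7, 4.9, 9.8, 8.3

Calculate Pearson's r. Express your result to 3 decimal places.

0.929

n = 5, Σx = 31.5, Σy = 39, Σx² = 221.97, Σy² = 317.12, Σxy = 261.89
nΣxy − ΣxΣy = 1309.45 − 1228.5 = 80.95
nΣx² − (Σx)² = 1109.85 − 992.25 = 117.6; nΣy² − (Σy)² = 1585.6 − 1521 = 64.6
r = 80.95 / √(117.6 × 64.6) = 80.95 / 87.1605 ≈ 0.929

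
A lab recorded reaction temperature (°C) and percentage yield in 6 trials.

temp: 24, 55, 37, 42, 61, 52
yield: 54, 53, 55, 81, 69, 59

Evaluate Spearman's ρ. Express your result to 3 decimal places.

Rank temp: 1, 5, 2, 3, 6, 4
Rank yield: 2, 1, 3, 6, 5, 4
d = rank(temp) − rank(yield): -1, 4, -1, -3, 1, 0; Σd² = 28
ρ = 1 − 6Σd² / [n(n²−1)] = 1 − 6×28 / (6×35) = 1 − 168/210 ≈ 0.200

0.200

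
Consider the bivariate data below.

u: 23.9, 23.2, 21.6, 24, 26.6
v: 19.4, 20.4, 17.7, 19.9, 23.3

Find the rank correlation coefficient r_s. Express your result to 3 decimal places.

0.700

Rank u: 3, 2, 1, 4, 5
Rank v: 2, 4, 1, 3, 5
d = rank(u) − rank(v): 1, -2, 0, 1, 0; Σd² = 6
ρ = 1 − 6Σd² / [n(n²−1)] = 1 − 6×6 / (5×24) = 1 − 36/120 ≈ 0.700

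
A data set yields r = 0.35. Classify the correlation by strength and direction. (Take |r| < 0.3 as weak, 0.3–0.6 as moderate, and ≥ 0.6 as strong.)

moderate positive

r = 0.35 > 0 so the relationship is positive.
|r| = 0.35, which falls in the moderate range.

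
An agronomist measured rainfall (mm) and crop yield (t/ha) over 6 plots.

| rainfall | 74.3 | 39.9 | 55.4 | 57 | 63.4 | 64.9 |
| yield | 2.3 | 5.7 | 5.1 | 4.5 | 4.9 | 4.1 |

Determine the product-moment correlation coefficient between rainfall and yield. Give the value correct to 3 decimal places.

-0.870

n = 6, Σx = 354.9, Σy = 26.6, Σx² = 21662.23, Σy² = 124.86, Σxy = 1514.11
nΣxy − ΣxΣy = 9084.66 − 9440.34 = -355.68
nΣx² − (Σx)² = 129973.38 − 125954.01 = 4019.37; nΣy² − (Σy)² = 749.16 − 707.56 = 41.6
r = -355.68 / √(4019.37 × 41.6) = -355.68 / 408.9080 ≈ -0.870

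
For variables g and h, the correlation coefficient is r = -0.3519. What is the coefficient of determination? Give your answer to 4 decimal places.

r² = (-0.3519)² = 0.1238

0.1238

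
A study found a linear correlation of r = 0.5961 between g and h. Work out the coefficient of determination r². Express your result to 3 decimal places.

0.355

r² = (0.5961)² = 0.355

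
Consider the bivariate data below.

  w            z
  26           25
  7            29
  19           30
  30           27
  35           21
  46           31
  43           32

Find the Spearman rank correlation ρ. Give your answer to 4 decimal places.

0.3214

Rank w: 3, 1, 2, 4, 5, 7, 6
Rank z: 2, 4, 5, 3, 1, 6, 7
d = rank(w) − rank(z): 1, -3, -3, 1, 4, 1, -1; Σd² = 38
ρ = 1 − 6Σd² / [n(n²−1)] = 1 − 6×38 / (7×48) = 1 − 228/336 ≈ 0.3214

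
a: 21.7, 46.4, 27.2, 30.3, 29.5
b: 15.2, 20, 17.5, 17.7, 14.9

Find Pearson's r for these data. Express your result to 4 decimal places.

0.8278

n = 5, Σa = 155.1, Σb = 85.3, Σa² = 5152.03, Σb² = 1472.59, Σab = 2709.7
nΣab − ΣaΣb = 13548.5 − 13230.03 = 318.47
nΣa² − (Σa)² = 25760.15 − 24056.01 = 1704.14; nΣb² − (Σb)² = 7362.95 − 7276.09 = 86.86
r = 318.47 / √(1704.14 × 86.86) = 318.47 / 384.7358 ≈ 0.8278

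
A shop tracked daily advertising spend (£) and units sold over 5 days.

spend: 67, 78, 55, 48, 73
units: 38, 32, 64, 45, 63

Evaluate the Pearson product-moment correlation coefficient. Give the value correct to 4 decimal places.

n = 5, Σx = 321, Σy = 242, Σx² = 21231, Σy² = 12558, Σxy = 15321
nΣxy − ΣxΣy = 76605 − 77682 = -1077
nΣx² − (Σx)² = 106155 − 103041 = 3114; nΣy² − (Σy)² = 62790 − 58564 = 4226
r = -1077 / √(3114 × 4226) = -1077 / 3627.6389 ≈ -0.2969

-0.2969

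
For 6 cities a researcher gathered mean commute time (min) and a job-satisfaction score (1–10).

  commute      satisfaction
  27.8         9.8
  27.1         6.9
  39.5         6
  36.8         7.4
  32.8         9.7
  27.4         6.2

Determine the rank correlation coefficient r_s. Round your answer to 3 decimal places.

-0.143

Rank commute: 3, 1, 6, 5, 4, 2
Rank satisfaction: 6, 3, 1, 4, 5, 2
d = rank(commute) − rank(satisfaction): -3, -2, 5, 1, -1, 0; Σd² = 40
ρ = 1 − 6Σd² / [n(n²−1)] = 1 − 6×40 / (6×35) = 1 − 240/210 ≈ -0.143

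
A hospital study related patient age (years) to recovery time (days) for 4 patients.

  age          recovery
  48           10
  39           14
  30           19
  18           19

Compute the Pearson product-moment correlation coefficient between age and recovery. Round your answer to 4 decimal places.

-0.9219

n = 4, Σx = 135, Σy = 62, Σx² = 5049, Σy² = 1018, Σxy = 1938
nΣxy − ΣxΣy = 7752 − 8370 = -618
nΣx² − (Σx)² = 20196 − 18225 = 1971; nΣy² − (Σy)² = 4072 − 3844 = 228
r = -618 / √(1971 × 228) = -618 / 670.3641 ≈ -0.9219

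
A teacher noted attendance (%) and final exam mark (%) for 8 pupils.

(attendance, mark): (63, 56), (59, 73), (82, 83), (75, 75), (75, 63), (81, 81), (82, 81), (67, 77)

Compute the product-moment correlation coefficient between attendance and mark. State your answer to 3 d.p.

n = 8, Σx = 584, Σy = 589, Σx² = 43198, Σy² = 43999, Σxy = 43353
nΣxy − ΣxΣy = 346824 − 343976 = 2848
nΣx² − (Σx)² = 345584 − 341056 = 4528; nΣy² − (Σy)² = 351992 − 346921 = 5071
r = 2848 / √(4528 × 5071) = 2848 / 4791.8147 ≈ 0.594

0.594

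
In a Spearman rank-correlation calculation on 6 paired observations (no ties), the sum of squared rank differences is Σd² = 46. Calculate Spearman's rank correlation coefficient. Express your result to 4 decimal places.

-0.3143

ρ = 1 − 6Σd² / [n(n²−1)] = 1 − 6×46 / (6×35)
  = 1 − 276/210 = 1 − 1.31429 ≈ -0.3143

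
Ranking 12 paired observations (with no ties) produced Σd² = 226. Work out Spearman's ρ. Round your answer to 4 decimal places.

ρ = 1 − 6Σd² / [n(n²−1)] = 1 − 6×226 / (12×143)
  = 1 − 1356/1716 = 1 − 0.79021 ≈ 0.2098

0.2098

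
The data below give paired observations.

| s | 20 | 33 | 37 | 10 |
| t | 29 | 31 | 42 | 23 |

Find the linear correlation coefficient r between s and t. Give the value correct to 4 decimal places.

n = 4, Σs = 100, Σt = 125, Σs² = 2958, Σt² = 4095, Σst = 3387
nΣst − ΣsΣt = 13548 − 12500 = 1048
nΣs² − (Σs)² = 11832 − 10000 = 1832; nΣt² − (Σt)² = 16380 − 15625 = 755
r = 1048 / √(1832 × 755) = 1048 / 1176.0782 ≈ 0.8911

0.8911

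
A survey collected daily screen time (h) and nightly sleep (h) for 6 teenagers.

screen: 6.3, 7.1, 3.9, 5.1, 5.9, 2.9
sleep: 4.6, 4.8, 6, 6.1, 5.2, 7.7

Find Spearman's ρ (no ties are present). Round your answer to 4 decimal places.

-0.8857

Rank screen: 5, 6, 2, 3, 4, 1
Rank sleep: 1, 2, 4, 5, 3, 6
d = rank(screen) − rank(sleep): 4, 4, -2, -2, 1, -5; Σd² = 66
ρ = 1 − 6Σd² / [n(n²−1)] = 1 − 6×66 / (6×35) = 1 − 396/210 ≈ -0.8857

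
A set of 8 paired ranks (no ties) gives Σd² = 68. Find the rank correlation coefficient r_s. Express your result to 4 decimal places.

0.1905

ρ = 1 − 6Σd² / [n(n²−1)] = 1 − 6×68 / (8×63)
  = 1 − 408/504 = 1 − 0.80952 ≈ 0.1905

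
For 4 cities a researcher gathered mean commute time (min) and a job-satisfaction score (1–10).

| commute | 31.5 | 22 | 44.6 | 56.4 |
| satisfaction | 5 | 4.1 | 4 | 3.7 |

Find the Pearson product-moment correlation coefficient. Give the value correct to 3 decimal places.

-0.559

n = 4, Σx = 154.5, Σy = 16.8, Σx² = 6646.37, Σy² = 71.5, Σxy = 634.78
nΣxy − ΣxΣy = 2539.12 − 2595.6 = -56.48
nΣx² − (Σx)² = 26585.48 − 23870.25 = 2715.23; nΣy² − (Σy)² = 286 − 282.24 = 3.76
r = -56.48 / √(2715.23 × 3.76) = -56.48 / 101.0409 ≈ -0.559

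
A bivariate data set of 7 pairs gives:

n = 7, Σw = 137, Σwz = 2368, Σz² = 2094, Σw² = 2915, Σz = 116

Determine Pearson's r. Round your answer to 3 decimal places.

r = (nΣwz − ΣwΣz) / √[(nΣw² − (Σw)²)(nΣz² − (Σz)²)]
Numerator: 7×2368 − 137×116 = 684
Denominator: √[(20405 − 18769)(14658 − 13456)] = √[1636 × 1202] = 1402.3095
r = 684 / 1402.3095 ≈ 0.488

0.488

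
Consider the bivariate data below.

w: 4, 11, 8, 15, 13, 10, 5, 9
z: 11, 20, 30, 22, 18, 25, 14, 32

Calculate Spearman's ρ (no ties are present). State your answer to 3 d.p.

0.262

Rank w: 1, 6, 3, 8, 7, 5, 2, 4
Rank z: 1, 4, 7, 5, 3, 6, 2, 8
d = rank(w) − rank(z): 0, 2, -4, 3, 4, -1, 0, -4; Σd² = 62
ρ = 1 − 6Σd² / [n(n²−1)] = 1 − 6×62 / (8×63) = 1 − 372/504 ≈ 0.262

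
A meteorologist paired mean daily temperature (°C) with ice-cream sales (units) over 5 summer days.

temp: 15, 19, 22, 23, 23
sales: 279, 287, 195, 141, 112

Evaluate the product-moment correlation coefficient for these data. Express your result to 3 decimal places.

-0.864

n = 5, Σx = 102, Σy = 1014, Σx² = 2128, Σy² = 230660, Σxy = 19747
nΣxy − ΣxΣy = 98735 − 103428 = -4693
nΣx² − (Σx)² = 10640 − 10404 = 236; nΣy² − (Σy)² = 1153300 − 1028196 = 125104
r = -4693 / √(236 × 125104) = -4693 / 5433.6492 ≈ -0.864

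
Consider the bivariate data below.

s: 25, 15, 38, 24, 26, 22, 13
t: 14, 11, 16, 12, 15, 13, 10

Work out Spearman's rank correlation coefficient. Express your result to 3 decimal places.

Rank s: 5, 2, 7, 4, 6, 3, 1
Rank t: 5, 2, 7, 3, 6, 4, 1
d = rank(s) − rank(t): 0, 0, 0, 1, 0, -1, 0; Σd² = 2
ρ = 1 − 6Σd² / [n(n²−1)] = 1 − 6×2 / (7×48) = 1 − 12/336 ≈ 0.964

0.964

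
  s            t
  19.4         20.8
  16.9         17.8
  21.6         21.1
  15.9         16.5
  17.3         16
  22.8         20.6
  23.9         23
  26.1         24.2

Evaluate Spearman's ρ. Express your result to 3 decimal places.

Rank s: 4, 2, 5, 1, 3, 6, 7, 8
Rank t: 5, 3, 6, 2, 1, 4, 7, 8
d = rank(s) − rank(t): -1, -1, -1, -1, 2, 2, 0, 0; Σd² = 12
ρ = 1 − 6Σd² / [n(n²−1)] = 1 − 6×12 / (8×63) = 1 − 72/504 ≈ 0.857

0.857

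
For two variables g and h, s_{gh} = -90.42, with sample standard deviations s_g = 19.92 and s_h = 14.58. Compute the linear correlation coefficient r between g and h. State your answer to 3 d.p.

-0.311

r = Cov(g,h) / (s_g · s_h) = -90.42 / (19.92 × 14.58)
  = -90.42 / 290.4336 ≈ -0.311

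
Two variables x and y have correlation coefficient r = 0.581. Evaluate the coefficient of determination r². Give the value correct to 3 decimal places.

0.338

r² = (0.581)² = 0.338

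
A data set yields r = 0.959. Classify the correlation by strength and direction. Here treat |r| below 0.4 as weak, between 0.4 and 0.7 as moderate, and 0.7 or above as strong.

strong positive

r = 0.959 > 0 so the relationship is positive.
|r| = 0.959, which falls in the strong range.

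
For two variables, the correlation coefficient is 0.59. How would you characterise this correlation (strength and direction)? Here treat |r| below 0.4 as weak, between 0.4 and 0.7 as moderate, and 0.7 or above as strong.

r = 0.59 > 0 so the relationship is positive.
|r| = 0.59, which falls in the moderate range.

moderate positive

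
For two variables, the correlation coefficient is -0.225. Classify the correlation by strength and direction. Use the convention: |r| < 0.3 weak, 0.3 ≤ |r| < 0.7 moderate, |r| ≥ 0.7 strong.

weak negative

r = -0.225 < 0 so the relationship is negative.
|r| = 0.225, which falls in the weak range.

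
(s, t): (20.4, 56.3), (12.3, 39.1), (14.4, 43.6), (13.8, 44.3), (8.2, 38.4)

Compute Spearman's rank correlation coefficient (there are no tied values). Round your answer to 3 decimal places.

Rank s: 5, 2, 4, 3, 1
Rank t: 5, 2, 3, 4, 1
d = rank(s) − rank(t): 0, 0, 1, -1, 0; Σd² = 2
ρ = 1 − 6Σd² / [n(n²−1)] = 1 − 6×2 / (5×24) = 1 − 12/120 ≈ 0.900

0.900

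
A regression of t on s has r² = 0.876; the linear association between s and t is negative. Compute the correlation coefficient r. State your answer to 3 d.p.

-0.936

|r| = √0.876 = 0.936
The association is negative, so r = −0.936.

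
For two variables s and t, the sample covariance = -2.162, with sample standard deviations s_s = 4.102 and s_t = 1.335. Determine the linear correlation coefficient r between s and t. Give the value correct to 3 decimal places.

r = Cov(s,t) / (s_s · s_t) = -2.162 / (4.102 × 1.335)
  = -2.162 / 5.4762 ≈ -0.395

-0.395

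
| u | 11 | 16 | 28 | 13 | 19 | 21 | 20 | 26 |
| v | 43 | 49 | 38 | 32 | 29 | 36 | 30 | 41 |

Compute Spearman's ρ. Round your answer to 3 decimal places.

Rank u: 1, 3, 8, 2, 4, 6, 5, 7
Rank v: 7, 8, 5, 3, 1, 4, 2, 6
d = rank(u) − rank(v): -6, -5, 3, -1, 3, 2, 3, 1; Σd² = 94
ρ = 1 − 6Σd² / [n(n²−1)] = 1 − 6×94 / (8×63) = 1 − 564/504 ≈ -0.119

-0.119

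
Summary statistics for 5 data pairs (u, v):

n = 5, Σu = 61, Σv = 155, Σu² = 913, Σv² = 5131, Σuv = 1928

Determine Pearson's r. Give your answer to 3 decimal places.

0.158

r = (nΣuv − ΣuΣv) / √[(nΣu² − (Σu)²)(nΣv² − (Σv)²)]
Numerator: 5×1928 − 61×155 = 185
Denominator: √[(4565 − 3721)(25655 − 24025)] = √[844 × 1630] = 1172.9109
r = 185 / 1172.9109 ≈ 0.158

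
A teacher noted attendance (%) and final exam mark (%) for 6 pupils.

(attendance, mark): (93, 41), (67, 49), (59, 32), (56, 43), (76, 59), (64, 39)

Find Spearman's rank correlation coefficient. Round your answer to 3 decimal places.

Rank attendance: 6, 4, 2, 1, 5, 3
Rank mark: 3, 5, 1, 4, 6, 2
d = rank(attendance) − rank(mark): 3, -1, 1, -3, -1, 1; Σd² = 22
ρ = 1 − 6Σd² / [n(n²−1)] = 1 − 6×22 / (6×35) = 1 − 132/210 ≈ 0.371

0.371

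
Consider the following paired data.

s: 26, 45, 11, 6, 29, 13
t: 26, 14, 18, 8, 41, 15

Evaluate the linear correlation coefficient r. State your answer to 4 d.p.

n = 6, Σs = 130, Σt = 122, Σs² = 3868, Σt² = 3166, Σst = 2936
nΣst − ΣsΣt = 17616 − 15860 = 1756
nΣs² − (Σs)² = 23208 − 16900 = 6308; nΣt² − (Σt)² = 18996 − 14884 = 4112
r = 1756 / √(6308 × 4112) = 1756 / 5092.9850 ≈ 0.3448

0.3448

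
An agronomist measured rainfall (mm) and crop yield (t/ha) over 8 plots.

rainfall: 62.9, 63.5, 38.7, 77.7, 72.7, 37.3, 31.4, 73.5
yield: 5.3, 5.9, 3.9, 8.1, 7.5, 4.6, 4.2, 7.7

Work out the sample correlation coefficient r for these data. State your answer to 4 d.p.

0.9339

n = 8, Σx = 457.7, Σy = 47.2, Σx² = 28588.43, Σy² = 298.06, Σxy = 2902.98
nΣxy − ΣxΣy = 23223.84 − 21603.44 = 1620.4
nΣx² − (Σx)² = 228707.44 − 209489.29 = 19218.15; nΣy² − (Σy)² = 2384.48 − 2227.84 = 156.64
r = 1620.4 / √(19218.15 × 156.64) = 1620.4 / 1735.0306 ≈ 0.9339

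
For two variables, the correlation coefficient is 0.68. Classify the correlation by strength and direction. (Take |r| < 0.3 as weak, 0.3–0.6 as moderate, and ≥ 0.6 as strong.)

r = 0.68 > 0 so the relationship is positive.
|r| = 0.68, which falls in the strong range.

strong positive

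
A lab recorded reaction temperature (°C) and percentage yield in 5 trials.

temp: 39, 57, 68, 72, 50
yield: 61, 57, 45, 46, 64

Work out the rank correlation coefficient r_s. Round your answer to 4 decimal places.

-0.8000

Rank temp: 1, 3, 4, 5, 2
Rank yield: 4, 3, 1, 2, 5
d = rank(temp) − rank(yield): -3, 0, 3, 3, -3; Σd² = 36
ρ = 1 − 6Σd² / [n(n²−1)] = 1 − 6×36 / (5×24) = 1 − 216/120 ≈ -0.8000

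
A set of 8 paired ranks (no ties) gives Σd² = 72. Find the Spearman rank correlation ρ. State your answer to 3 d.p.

0.143

ρ = 1 − 6Σd² / [n(n²−1)] = 1 − 6×72 / (8×63)
  = 1 − 432/504 = 1 − 0.8571 ≈ 0.143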